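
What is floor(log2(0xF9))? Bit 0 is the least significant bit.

0xF9 = 11111001
The topmost 1 is at position 7 (since 2^7 = 128 ≤ 249 < 256).

7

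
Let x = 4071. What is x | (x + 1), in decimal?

x = 111111100111 = 4071
x + 1 = 111111101000
OR    = 111111101111 = 4079
(x | (x + 1) sets the lowest cleared bit.)

4079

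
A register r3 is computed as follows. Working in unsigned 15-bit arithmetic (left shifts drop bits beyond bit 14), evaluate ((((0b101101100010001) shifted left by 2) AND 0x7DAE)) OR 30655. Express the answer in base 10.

32703

0b101101100010001 = 101101100010001
→ shifted left by 2 (mod 2^15) → 110110001000100 = 27716
0x7DAE = 111110110101110
→ AND → 110110000000100 = 27652
30655 = 111011110111111
→ OR → 111111110111111 = 32703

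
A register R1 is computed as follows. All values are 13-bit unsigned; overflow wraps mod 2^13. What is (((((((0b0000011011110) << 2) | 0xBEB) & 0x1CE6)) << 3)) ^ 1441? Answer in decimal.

0b0000011011110 = 0000011011110
→ << 2 (mod 2^13) → 0001101111000 = 888
0xBEB = 0101111101011
→ | → 0101111111011 = 3067
0x1CE6 = 1110011100110
→ & → 0100011100010 = 2274
→ << 3 (mod 2^13) → 0011100010000 = 1808
1441 = 0010110100001
→ ^ → 0001010110001 = 689

689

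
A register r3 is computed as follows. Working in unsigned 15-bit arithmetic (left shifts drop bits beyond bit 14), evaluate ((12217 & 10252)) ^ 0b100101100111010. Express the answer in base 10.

25394

12217 = 010111110111001
10252 = 010100000001100
→ & → 010100000001000 = 10248
0b100101100111010 = 100101100111010
→ ^ → 110001100110010 = 25394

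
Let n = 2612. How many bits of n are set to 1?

2612 = 101000110100
Count the 1s: 1 + 1 + 1 + 1 + 1 = 5

5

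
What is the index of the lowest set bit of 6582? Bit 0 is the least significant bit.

6582 = 1100110110110
Trailing zeros: 1, so the lowest set bit is bit 1 (value 2).

1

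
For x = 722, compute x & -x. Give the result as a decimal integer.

x = 1011010010 = 722
-x (two's complement) = …0100101110
AND   = 0000000010 = 2
(x & -x isolates the lowest set bit of x.)

2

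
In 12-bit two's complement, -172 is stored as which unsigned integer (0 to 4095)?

172 in 12 bits: 000010101100
Invert: 111101010011
Add 1:  111101010100 = 3924
(Check: 2^12 - 172 = 4096 - 172 = 3924.)

3924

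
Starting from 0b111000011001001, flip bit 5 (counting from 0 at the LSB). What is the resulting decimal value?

28905

x = 111000011001001
bit 5 is currently 0; toggle it via x ^ (1 << 5) = x ^ 32
→ 111000011101001 = 28905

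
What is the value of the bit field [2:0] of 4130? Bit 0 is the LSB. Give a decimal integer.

2

v = 1000000100010
Shift right by 0: 1000000100010
Mask low 3 bits: 010 = 2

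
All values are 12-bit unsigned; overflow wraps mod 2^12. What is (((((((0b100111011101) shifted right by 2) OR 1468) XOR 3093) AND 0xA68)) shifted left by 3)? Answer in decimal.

0b100111011101 = 100111011101
→ shifted right by 2 → 001001110111 = 631
1468 = 010110111100
→ OR → 011111111111 = 2047
3093 = 110000010101
→ XOR → 101111101010 = 3050
0xA68 = 101001101000
→ AND → 101001101000 = 2664
→ shifted left by 3 (mod 2^12) → 001101000000 = 832

832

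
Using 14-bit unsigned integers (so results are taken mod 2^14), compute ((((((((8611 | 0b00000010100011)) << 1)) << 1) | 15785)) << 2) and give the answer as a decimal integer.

8611 = 10000110100011
0b00000010100011 = 00000010100011
→ | → 10000110100011 = 8611
→ << 1 (mod 2^14) → 00001101000110 = 838
→ << 1 (mod 2^14) → 00011010001100 = 1676
15785 = 11110110101001
→ | → 11111110101101 = 16301
→ << 2 (mod 2^14) → 11111010110100 = 16052

16052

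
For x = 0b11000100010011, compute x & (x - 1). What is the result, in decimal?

12562

x = 11000100010011 = 12563
x - 1 = 11000100010010
AND   = 11000100010010 = 12562
(x & (x - 1) clears the lowest set bit of x.)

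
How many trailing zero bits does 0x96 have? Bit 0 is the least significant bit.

0x96 = 10010110
Trailing zeros: 1, so the lowest set bit is bit 1 (value 2).

1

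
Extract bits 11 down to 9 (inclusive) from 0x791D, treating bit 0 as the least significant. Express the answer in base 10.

v = 111100100011101
Shift right by 9: 111100
Mask low 3 bits: 100 = 4

4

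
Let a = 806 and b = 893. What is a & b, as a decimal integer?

806 = 1100100110
893 = 1101111101
AND → 1100100100 = 804

804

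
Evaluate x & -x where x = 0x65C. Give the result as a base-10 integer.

x = 11001011100 = 1628
-x (two's complement) = …00110100100
AND   = 00000000100 = 4
(x & -x isolates the lowest set bit of x.)

4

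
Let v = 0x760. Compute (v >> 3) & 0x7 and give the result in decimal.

4

v = 11101100000
Shift right by 3: 11101100
Mask low 3 bits: 100 = 4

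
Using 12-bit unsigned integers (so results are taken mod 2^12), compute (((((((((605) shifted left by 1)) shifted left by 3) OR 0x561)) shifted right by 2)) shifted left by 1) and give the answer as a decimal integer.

760

605 = 001001011101
→ shifted left by 1 (mod 2^12) → 010010111010 = 1210
→ shifted left by 3 (mod 2^12) → 010111010000 = 1488
0x561 = 010101100001
→ OR → 010111110001 = 1521
→ shifted right by 2 → 000101111100 = 380
→ shifted left by 1 (mod 2^12) → 001011111000 = 760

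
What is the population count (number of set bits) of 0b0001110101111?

8

n = 1110101111
Count the 1s: 1 + 1 + 1 + 1 + 1 + 1 + 1 + 1 = 8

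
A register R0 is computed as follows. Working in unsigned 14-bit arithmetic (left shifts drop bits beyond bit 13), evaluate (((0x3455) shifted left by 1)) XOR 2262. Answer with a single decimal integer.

8316

0x3455 = 11010001010101
→ shifted left by 1 (mod 2^14) → 10100010101010 = 10410
2262 = 00100011010110
→ XOR → 10000001111100 = 8316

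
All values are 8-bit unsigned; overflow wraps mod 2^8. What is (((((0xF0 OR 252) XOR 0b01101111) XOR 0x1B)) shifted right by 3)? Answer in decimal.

0xF0 = 11110000
252 = 11111100
→ OR → 11111100 = 252
0b01101111 = 01101111
→ XOR → 10010011 = 147
0x1B = 00011011
→ XOR → 10001000 = 136
→ shifted right by 3 → 00010001 = 17

17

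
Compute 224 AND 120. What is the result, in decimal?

224 = 11100000
120 = 01111000
AND → 01100000 = 96

96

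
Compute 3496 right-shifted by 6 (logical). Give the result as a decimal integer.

54

3496 = 110110101000
shift right by 6 → 000000110110 = 54
(equivalently, floor(3496 / 64))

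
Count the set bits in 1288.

3

1288 = 10100001000
Count the 1s: 1 + 1 + 1 = 3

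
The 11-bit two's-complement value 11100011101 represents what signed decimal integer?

pattern = 11100011101 (MSB is 1 ⇒ negative)
Invert: 00011100010, add 1 → 00011100011 = 227, so the value is -227.
(Equivalently: 1821 - 2^11 = 1821 - 2048 = -227.)

-227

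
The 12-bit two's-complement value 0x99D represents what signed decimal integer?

pattern = 100110011101 (MSB is 1 ⇒ negative)
Invert: 011001100010, add 1 → 011001100011 = 1635, so the value is -1635.
(Equivalently: 2461 - 2^12 = 2461 - 4096 = -1635.)

-1635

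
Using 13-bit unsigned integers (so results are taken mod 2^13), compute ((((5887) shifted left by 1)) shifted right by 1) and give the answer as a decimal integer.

5887 = 1011011111111
→ shifted left by 1 (mod 2^13) → 0110111111110 = 3582
→ shifted right by 1 → 0011011111111 = 1791

1791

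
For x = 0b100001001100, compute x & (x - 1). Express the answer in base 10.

2120

x = 100001001100 = 2124
x - 1 = 100001001011
AND   = 100001001000 = 2120
(x & (x - 1) clears the lowest set bit of x.)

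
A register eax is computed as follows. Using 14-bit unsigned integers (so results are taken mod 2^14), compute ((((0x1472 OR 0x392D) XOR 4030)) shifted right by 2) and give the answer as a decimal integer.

0x1472 = 01010001110010
0x392D = 11100100101101
→ OR → 11110101111111 = 15743
4030 = 00111110111110
→ XOR → 11001011000001 = 12993
→ shifted right by 2 → 00110010110000 = 3248

3248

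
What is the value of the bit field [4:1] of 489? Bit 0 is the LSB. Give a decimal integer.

v = 111101001
Shift right by 1: 11110100
Mask low 4 bits: 0100 = 4

4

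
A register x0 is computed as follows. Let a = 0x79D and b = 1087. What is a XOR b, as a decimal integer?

930

0x79D = 11110011101
1087 = 10000111111
XOR → 01110100010 = 930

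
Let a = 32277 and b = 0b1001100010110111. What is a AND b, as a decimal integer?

32277 = 0111111000010101
b = 1001100010110111
AND → 0001100000010101 = 6165

6165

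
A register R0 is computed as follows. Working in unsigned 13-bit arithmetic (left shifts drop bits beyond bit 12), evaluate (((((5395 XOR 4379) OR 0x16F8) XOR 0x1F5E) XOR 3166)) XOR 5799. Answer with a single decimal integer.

5395 = 1010100010011
4379 = 1000100011011
→ XOR → 0010000001000 = 1032
0x16F8 = 1011011111000
→ OR → 1011011111000 = 5880
0x1F5E = 1111101011110
→ XOR → 0100110100110 = 2470
3166 = 0110001011110
→ XOR → 0010111111000 = 1528
5799 = 1011010100111
→ XOR → 1001101011111 = 4959

4959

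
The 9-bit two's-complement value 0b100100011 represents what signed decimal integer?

-221

pattern = 100100011 (MSB is 1 ⇒ negative)
Invert: 011011100, add 1 → 011011101 = 221, so the value is -221.
(Equivalently: 291 - 2^9 = 291 - 512 = -221.)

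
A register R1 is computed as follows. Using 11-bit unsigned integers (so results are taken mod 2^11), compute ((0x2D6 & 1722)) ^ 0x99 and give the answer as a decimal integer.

523

0x2D6 = 01011010110
1722 = 11010111010
→ & → 01010010010 = 658
0x99 = 00010011001
→ ^ → 01000001011 = 523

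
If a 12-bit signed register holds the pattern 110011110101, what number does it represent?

-779

pattern = 110011110101 (MSB is 1 ⇒ negative)
Invert: 001100001010, add 1 → 001100001011 = 779, so the value is -779.
(Equivalently: 3317 - 2^12 = 3317 - 4096 = -779.)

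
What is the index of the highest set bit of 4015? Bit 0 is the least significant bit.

4015 = 111110101111
The topmost 1 is at position 11 (since 2^11 = 2048 ≤ 4015 < 4096).

11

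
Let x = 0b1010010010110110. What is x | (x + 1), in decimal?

42167

x = 1010010010110110 = 42166
x + 1 = 1010010010110111
OR    = 1010010010110111 = 42167
(x | (x + 1) sets the lowest cleared bit.)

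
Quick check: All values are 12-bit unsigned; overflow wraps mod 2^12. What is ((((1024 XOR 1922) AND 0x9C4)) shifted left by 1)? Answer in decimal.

1024 = 010000000000
1922 = 011110000010
→ XOR → 001110000010 = 898
0x9C4 = 100111000100
→ AND → 000110000000 = 384
→ shifted left by 1 (mod 2^12) → 001100000000 = 768

768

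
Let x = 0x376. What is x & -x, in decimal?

x = 1101110110 = 886
-x (two's complement) = …0010001010
AND   = 0000000010 = 2
(x & -x isolates the lowest set bit of x.)

2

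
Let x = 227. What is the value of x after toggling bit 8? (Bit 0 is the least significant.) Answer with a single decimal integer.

483

x = 011100011
bit 8 is currently 0; toggle it via x ^ (1 << 8) = x ^ 256
→ 111100011 = 483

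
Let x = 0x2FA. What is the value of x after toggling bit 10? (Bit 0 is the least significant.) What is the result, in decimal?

1786

x = 01011111010
bit 10 is currently 0; toggle it via x ^ (1 << 10) = x ^ 1024
→ 11011111010 = 1786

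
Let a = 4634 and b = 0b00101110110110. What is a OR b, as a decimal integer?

7102

4634 = 1001000011010
b = 0101110110110
 OR → 1101110111110 = 7102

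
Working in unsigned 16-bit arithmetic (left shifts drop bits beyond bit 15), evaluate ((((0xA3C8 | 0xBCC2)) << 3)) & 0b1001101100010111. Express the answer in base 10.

39440

0xA3C8 = 1010001111001000
0xBCC2 = 1011110011000010
→ | → 1011111111001010 = 49098
→ << 3 (mod 2^16) → 1111111001010000 = 65104
0b1001101100010111 = 1001101100010111
→ & → 1001101000010000 = 39440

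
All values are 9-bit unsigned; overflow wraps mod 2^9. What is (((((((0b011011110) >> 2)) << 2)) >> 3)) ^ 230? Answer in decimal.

253

0b011011110 = 011011110
→ >> 2 → 000110111 = 55
→ << 2 (mod 2^9) → 011011100 = 220
→ >> 3 → 000011011 = 27
230 = 011100110
→ ^ → 011111101 = 253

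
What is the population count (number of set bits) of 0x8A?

3

0x8A = 10001010
Count the 1s: 1 + 1 + 1 = 3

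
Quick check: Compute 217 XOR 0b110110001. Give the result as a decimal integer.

360

217 = 011011001
b = 110110001
XOR → 101101000 = 360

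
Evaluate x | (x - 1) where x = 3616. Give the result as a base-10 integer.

x = 111000100000 = 3616
x - 1 = 111000011111
OR    = 111000111111 = 3647
(x | (x - 1) sets all bits below the lowest set bit.)

3647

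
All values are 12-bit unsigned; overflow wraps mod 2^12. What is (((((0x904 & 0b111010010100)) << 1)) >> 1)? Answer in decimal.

4

0x904 = 100100000100
0b111010010100 = 111010010100
→ & → 100000000100 = 2052
→ << 1 (mod 2^12) → 000000001000 = 8
→ >> 1 → 000000000100 = 4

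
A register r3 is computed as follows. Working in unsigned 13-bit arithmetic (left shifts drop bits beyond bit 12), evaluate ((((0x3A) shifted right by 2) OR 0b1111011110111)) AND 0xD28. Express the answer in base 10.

0x3A = 0000000111010
→ shifted right by 2 → 0000000001110 = 14
0b1111011110111 = 1111011110111
→ OR → 1111011111111 = 7935
0xD28 = 0110100101000
→ AND → 0110000101000 = 3112

3112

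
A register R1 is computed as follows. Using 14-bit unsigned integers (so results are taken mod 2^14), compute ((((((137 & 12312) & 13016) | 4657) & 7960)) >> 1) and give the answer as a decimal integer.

137 = 00000010001001
12312 = 11000000011000
→ & → 00000000001000 = 8
13016 = 11001011011000
→ & → 00000000001000 = 8
4657 = 01001000110001
→ | → 01001000111001 = 4665
7960 = 01111100011000
→ & → 01001000011000 = 4632
→ >> 1 → 00100100001100 = 2316

2316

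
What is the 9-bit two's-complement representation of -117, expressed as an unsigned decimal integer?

117 in 9 bits: 001110101
Invert: 110001010
Add 1:  110001011 = 395
(Check: 2^9 - 117 = 512 - 117 = 395.)

395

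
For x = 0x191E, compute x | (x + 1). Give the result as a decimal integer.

6431

x = 1100100011110 = 6430
x + 1 = 1100100011111
OR    = 1100100011111 = 6431
(x | (x + 1) sets the lowest cleared bit.)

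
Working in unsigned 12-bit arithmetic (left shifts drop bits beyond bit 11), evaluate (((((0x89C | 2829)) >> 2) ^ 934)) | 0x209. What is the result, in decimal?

841

0x89C = 100010011100
2829 = 101100001101
→ | → 101110011101 = 2973
→ >> 2 → 001011100111 = 743
934 = 001110100110
→ ^ → 000101000001 = 321
0x209 = 001000001001
→ | → 001101001001 = 841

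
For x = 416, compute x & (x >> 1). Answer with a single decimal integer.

x = 110100000 = 416
x>>1 = 011010000
AND  = 010000000 = 128
(x & (x >> 1) has a 1 wherever x has two consecutive 1 bits.)

128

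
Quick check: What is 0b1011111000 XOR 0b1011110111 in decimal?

15

a = 1011111000
b = 1011110111
XOR → 0000001111 = 15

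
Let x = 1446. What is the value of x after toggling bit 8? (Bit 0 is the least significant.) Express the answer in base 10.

x = 010110100110
bit 8 is currently 1; toggle it via x ^ (1 << 8) = x ^ 256
→ 010010100110 = 1190

1190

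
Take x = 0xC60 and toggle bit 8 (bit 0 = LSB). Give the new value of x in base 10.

3424

x = 110001100000
bit 8 is currently 0; toggle it via x ^ (1 << 8) = x ^ 256
→ 110101100000 = 3424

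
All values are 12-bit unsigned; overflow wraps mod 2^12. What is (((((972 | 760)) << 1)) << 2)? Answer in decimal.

4064

972 = 001111001100
760 = 001011111000
→ | → 001111111100 = 1020
→ << 1 (mod 2^12) → 011111111000 = 2040
→ << 2 (mod 2^12) → 111111100000 = 4064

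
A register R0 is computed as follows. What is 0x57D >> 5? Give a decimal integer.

0x57D = 10101111101
shift right by 5 → 00000101011 = 43
(equivalently, floor(1405 / 32))

43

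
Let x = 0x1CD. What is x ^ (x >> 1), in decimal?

x = 111001101 = 461
x>>1 = 011100110
XOR  = 100101011 = 299
(x ^ (x >> 1) gives the standard binary-reflected Gray code of x.)

299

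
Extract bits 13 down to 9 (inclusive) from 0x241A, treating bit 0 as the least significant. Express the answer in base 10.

v = 010010000011010
Shift right by 9: 010010
Mask low 5 bits: 10010 = 18

18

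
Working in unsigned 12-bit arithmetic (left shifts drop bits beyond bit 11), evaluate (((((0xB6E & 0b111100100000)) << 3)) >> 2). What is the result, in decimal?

576

0xB6E = 101101101110
0b111100100000 = 111100100000
→ & → 101100100000 = 2848
→ << 3 (mod 2^12) → 100100000000 = 2304
→ >> 2 → 001001000000 = 576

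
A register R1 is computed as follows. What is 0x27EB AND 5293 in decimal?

1193

0x27EB = 10011111101011
5293 = 01010010101101
AND → 00010010101001 = 1193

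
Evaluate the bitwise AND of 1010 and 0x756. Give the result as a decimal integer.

850

1010 = 01111110010
0x756 = 11101010110
AND → 01101010010 = 850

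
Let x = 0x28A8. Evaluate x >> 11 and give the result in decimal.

0x28A8 = 10100010101000
shift right by 11 → 00000000000101 = 5
(equivalently, floor(10408 / 2048))

5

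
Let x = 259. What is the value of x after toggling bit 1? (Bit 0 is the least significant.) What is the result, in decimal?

257

x = 100000011
bit 1 is currently 1; toggle it via x ^ (1 << 1) = x ^ 2
→ 100000001 = 257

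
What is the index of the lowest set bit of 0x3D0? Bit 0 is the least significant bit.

4

0x3D0 = 1111010000
Trailing zeros: 4, so the lowest set bit is bit 4 (value 16).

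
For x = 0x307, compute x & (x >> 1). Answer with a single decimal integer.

259

x = 1100000111 = 775
x>>1 = 0110000011
AND  = 0100000011 = 259
(x & (x >> 1) has a 1 wherever x has two consecutive 1 bits.)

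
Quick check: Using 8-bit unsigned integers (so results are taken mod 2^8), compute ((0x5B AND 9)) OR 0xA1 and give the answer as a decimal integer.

0x5B = 01011011
9 = 00001001
→ AND → 00001001 = 9
0xA1 = 10100001
→ OR → 10101001 = 169

169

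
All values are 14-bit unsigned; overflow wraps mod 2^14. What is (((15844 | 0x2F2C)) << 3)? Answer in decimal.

15844 = 11110111100100
0x2F2C = 10111100101100
→ | → 11111111101100 = 16364
→ << 3 (mod 2^14) → 11111101100000 = 16224

16224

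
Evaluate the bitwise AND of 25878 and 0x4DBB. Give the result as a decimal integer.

17682

25878 = 110010100010110
0x4DBB = 100110110111011
AND → 100010100010010 = 17682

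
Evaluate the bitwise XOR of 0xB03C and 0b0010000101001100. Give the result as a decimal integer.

37232

0xB03C = 1011000000111100
b = 0010000101001100
XOR → 1001000101110000 = 37232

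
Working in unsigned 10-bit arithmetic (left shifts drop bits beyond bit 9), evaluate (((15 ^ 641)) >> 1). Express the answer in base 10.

15 = 0000001111
641 = 1010000001
→ ^ → 1010001110 = 654
→ >> 1 → 0101000111 = 327

327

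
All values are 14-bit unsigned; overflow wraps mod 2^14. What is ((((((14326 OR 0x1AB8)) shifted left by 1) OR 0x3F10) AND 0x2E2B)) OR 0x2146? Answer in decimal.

14326 = 11011111110110
0x1AB8 = 01101010111000
→ OR → 11111111111110 = 16382
→ shifted left by 1 (mod 2^14) → 11111111111100 = 16380
0x3F10 = 11111100010000
→ OR → 11111111111100 = 16380
0x2E2B = 10111000101011
→ AND → 10111000101000 = 11816
0x2146 = 10000101000110
→ OR → 10111101101110 = 12142

12142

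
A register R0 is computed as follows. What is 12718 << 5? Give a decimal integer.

12718 = 0000011000110101110
shift left by 5 → 1100011010111000000 = 406976
(equivalently, 12718 × 2^5 = 12718 × 32)

406976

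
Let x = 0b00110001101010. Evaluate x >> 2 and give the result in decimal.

x = 110001101010
shift right by 2 → 001100011010 = 794
(equivalently, floor(3178 / 4))

794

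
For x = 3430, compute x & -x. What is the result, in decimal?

x = 110101100110 = 3430
-x (two's complement) = …001010011010
AND   = 000000000010 = 2
(x & -x isolates the lowest set bit of x.)

2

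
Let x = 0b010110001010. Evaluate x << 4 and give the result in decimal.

22688

x = 000010110001010
shift left by 4 → 101100010100000 = 22688
(equivalently, 1418 × 2^4 = 1418 × 16)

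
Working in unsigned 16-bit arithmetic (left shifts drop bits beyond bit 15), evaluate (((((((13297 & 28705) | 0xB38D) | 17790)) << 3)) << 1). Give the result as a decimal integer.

13297 = 0011001111110001
28705 = 0111000000100001
→ & → 0011000000100001 = 12321
0xB38D = 1011001110001101
→ | → 1011001110101101 = 45997
17790 = 0100010101111110
→ | → 1111011111111111 = 63487
→ << 3 (mod 2^16) → 1011111111111000 = 49144
→ << 1 (mod 2^16) → 0111111111110000 = 32752

32752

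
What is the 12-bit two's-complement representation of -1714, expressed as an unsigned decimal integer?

2382

1714 in 12 bits: 011010110010
Invert: 100101001101
Add 1:  100101001110 = 2382
(Check: 2^12 - 1714 = 4096 - 1714 = 2382.)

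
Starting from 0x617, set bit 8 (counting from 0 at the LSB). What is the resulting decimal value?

1815

x = 00011000010111
bit 8 is currently 0; set it via x | (1 << 8) = x | 256
→ 00011100010111 = 1815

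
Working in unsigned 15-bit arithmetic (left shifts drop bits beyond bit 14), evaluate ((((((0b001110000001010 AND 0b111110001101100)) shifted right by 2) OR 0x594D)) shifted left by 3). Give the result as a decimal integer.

0b001110000001010 = 001110000001010
0b111110001101100 = 111110001101100
→ AND → 001110000001000 = 7176
→ shifted right by 2 → 000011100000010 = 1794
0x594D = 101100101001101
→ OR → 101111101001111 = 24399
→ shifted left by 3 (mod 2^15) → 111101001111000 = 31352

31352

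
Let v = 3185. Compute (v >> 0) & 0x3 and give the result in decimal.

1

v = 110001110001
Shift right by 0: 110001110001
Mask low 2 bits: 01 = 1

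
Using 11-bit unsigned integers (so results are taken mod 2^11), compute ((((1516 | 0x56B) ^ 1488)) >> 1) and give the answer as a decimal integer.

31

1516 = 10111101100
0x56B = 10101101011
→ | → 10111101111 = 1519
1488 = 10111010000
→ ^ → 00000111111 = 63
→ >> 1 → 00000011111 = 31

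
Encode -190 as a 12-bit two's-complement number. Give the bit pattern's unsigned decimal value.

190 in 12 bits: 000010111110
Invert: 111101000001
Add 1:  111101000010 = 3906
(Check: 2^12 - 190 = 4096 - 190 = 3906.)

3906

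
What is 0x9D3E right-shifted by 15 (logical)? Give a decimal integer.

0x9D3E = 1001110100111110
shift right by 15 → 0000000000000001 = 1
(equivalently, floor(40254 / 32768))

1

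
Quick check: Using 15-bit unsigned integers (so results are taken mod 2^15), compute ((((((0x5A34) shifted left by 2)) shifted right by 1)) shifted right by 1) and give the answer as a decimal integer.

0x5A34 = 101101000110100
→ shifted left by 2 (mod 2^15) → 110100011010000 = 26832
→ shifted right by 1 → 011010001101000 = 13416
→ shifted right by 1 → 001101000110100 = 6708

6708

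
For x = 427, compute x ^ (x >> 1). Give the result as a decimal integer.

x = 110101011 = 427
x>>1 = 011010101
XOR  = 101111110 = 382
(x ^ (x >> 1) gives the standard binary-reflected Gray code of x.)

382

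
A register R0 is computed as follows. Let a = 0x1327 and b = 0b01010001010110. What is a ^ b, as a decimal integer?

1905

0x1327 = 1001100100111
b = 1010001010110
XOR → 0011101110001 = 1905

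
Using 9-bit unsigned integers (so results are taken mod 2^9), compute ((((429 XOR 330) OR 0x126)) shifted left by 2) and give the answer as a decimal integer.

429 = 110101101
330 = 101001010
→ XOR → 011100111 = 231
0x126 = 100100110
→ OR → 111100111 = 487
→ shifted left by 2 (mod 2^9) → 110011100 = 412

412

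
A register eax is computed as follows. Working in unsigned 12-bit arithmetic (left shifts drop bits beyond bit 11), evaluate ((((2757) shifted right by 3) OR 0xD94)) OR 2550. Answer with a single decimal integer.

2757 = 101011000101
→ shifted right by 3 → 000101011000 = 344
0xD94 = 110110010100
→ OR → 110111011100 = 3548
2550 = 100111110110
→ OR → 110111111110 = 3582

3582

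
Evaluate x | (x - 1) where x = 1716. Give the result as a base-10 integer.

x = 11010110100 = 1716
x - 1 = 11010110011
OR    = 11010110111 = 1719
(x | (x - 1) sets all bits below the lowest set bit.)

1719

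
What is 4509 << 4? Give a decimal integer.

72144

4509 = 00001000110011101
shift left by 4 → 10001100111010000 = 72144
(equivalently, 4509 × 2^4 = 4509 × 16)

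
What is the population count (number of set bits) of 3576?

8

3576 = 110111111000
Count the 1s: 1 + 1 + 1 + 1 + 1 + 1 + 1 + 1 = 8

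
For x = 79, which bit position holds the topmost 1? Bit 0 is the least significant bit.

79 = 1001111
The topmost 1 is at position 6 (since 2^6 = 64 ≤ 79 < 128).

6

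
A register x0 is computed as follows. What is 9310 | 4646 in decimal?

13950

9310 = 10010001011110
4646 = 01001000100110
 OR → 11011001111110 = 13950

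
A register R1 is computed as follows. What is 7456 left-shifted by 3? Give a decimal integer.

59648

7456 = 0001110100100000
shift left by 3 → 1110100100000000 = 59648
(equivalently, 7456 × 2^3 = 7456 × 8)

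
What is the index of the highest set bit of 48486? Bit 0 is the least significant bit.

48486 = 1011110101100110
The topmost 1 is at position 15 (since 2^15 = 32768 ≤ 48486 < 65536).

15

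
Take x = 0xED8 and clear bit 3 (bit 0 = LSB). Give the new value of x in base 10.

3792

x = 00111011011000
bit 3 is currently 1; clear it via x & ~(1 << 3) = x & ~8
→ 00111011010000 = 3792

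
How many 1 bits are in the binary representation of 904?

4

904 = 1110001000
Count the 1s: 1 + 1 + 1 + 1 = 4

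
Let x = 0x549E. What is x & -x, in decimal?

x = 101010010011110 = 21662
-x (two's complement) = …010101101100010
AND   = 000000000000010 = 2
(x & -x isolates the lowest set bit of x.)

2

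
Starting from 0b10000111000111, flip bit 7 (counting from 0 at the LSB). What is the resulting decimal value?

8519

x = 10000111000111
bit 7 is currently 1; toggle it via x ^ (1 << 7) = x ^ 128
→ 10000101000111 = 8519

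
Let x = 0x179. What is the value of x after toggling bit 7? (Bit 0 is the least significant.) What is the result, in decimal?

505

x = 0101111001
bit 7 is currently 0; toggle it via x ^ (1 << 7) = x ^ 128
→ 0111111001 = 505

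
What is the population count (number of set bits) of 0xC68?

5

0xC68 = 110001101000
Count the 1s: 1 + 1 + 1 + 1 + 1 = 5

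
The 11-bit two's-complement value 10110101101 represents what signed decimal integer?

-595

pattern = 10110101101 (MSB is 1 ⇒ negative)
Invert: 01001010010, add 1 → 01001010011 = 595, so the value is -595.
(Equivalently: 1453 - 2^11 = 1453 - 2048 = -595.)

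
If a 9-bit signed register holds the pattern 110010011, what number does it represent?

-109

pattern = 110010011 (MSB is 1 ⇒ negative)
Invert: 001101100, add 1 → 001101101 = 109, so the value is -109.
(Equivalently: 403 - 2^9 = 403 - 512 = -109.)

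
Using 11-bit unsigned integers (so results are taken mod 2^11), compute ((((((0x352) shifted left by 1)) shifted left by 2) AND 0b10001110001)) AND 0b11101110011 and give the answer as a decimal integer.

0x352 = 01101010010
→ shifted left by 1 (mod 2^11) → 11010100100 = 1700
→ shifted left by 2 (mod 2^11) → 01010010000 = 656
0b10001110001 = 10001110001
→ AND → 00000010000 = 16
0b11101110011 = 11101110011
→ AND → 00000010000 = 16

16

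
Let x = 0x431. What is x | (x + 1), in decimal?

1075

x = 10000110001 = 1073
x + 1 = 10000110010
OR    = 10000110011 = 1075
(x | (x + 1) sets the lowest cleared bit.)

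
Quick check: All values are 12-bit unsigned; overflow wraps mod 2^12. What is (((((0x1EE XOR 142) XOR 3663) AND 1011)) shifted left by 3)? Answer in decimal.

0x1EE = 000111101110
142 = 000010001110
→ XOR → 000101100000 = 352
3663 = 111001001111
→ XOR → 111100101111 = 3887
1011 = 001111110011
→ AND → 001100100011 = 803
→ shifted left by 3 (mod 2^12) → 100100011000 = 2328

2328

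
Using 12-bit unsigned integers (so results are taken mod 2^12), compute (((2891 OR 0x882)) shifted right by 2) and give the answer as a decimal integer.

2891 = 101101001011
0x882 = 100010000010
→ OR → 101111001011 = 3019
→ shifted right by 2 → 001011110010 = 754

754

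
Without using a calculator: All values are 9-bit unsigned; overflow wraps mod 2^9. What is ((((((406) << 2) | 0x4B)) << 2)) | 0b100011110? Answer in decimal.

406 = 110010110
→ << 2 (mod 2^9) → 001011000 = 88
0x4B = 001001011
→ | → 001011011 = 91
→ << 2 (mod 2^9) → 101101100 = 364
0b100011110 = 100011110
→ | → 101111110 = 382

382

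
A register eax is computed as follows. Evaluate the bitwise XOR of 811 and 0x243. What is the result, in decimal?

811 = 1100101011
0x243 = 1001000011
XOR → 0101101000 = 360

360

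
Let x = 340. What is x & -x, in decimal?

x = 101010100 = 340
-x (two's complement) = …010101100
AND   = 000000100 = 4
(x & -x isolates the lowest set bit of x.)

4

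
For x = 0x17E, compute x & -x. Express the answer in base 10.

x = 101111110 = 382
-x (two's complement) = …010000010
AND   = 000000010 = 2
(x & -x isolates the lowest set bit of x.)

2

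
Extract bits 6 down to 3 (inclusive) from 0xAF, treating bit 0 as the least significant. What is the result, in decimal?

5

v = 010101111
Shift right by 3: 010101
Mask low 4 bits: 0101 = 5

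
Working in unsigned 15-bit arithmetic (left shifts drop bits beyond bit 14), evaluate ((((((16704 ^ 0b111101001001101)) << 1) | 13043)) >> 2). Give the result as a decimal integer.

16704 = 100000101000000
0b111101001001101 = 111101001001101
→ ^ → 011101100001101 = 15117
→ << 1 (mod 2^15) → 111011000011010 = 30234
13043 = 011001011110011
→ | → 111011011111011 = 30459
→ >> 2 → 001110110111110 = 7614

7614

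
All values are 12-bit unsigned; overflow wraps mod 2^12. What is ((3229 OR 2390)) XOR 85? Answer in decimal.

3466

3229 = 110010011101
2390 = 100101010110
→ OR → 110111011111 = 3551
85 = 000001010101
→ XOR → 110110001010 = 3466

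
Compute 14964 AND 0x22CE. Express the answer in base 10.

14964 = 11101001110100
0x22CE = 10001011001110
AND → 10001001000100 = 8772

8772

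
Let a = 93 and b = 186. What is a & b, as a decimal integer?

93 = 01011101
186 = 10111010
AND → 00011000 = 24

24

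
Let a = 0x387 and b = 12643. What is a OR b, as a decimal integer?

13287

0x387 = 00001110000111
12643 = 11000101100011
 OR → 11001111100111 = 13287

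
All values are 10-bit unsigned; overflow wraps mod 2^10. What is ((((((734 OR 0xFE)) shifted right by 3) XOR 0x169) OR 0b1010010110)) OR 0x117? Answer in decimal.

951

734 = 1011011110
0xFE = 0011111110
→ OR → 1011111110 = 766
→ shifted right by 3 → 0001011111 = 95
0x169 = 0101101001
→ XOR → 0100110110 = 310
0b1010010110 = 1010010110
→ OR → 1110110110 = 950
0x117 = 0100010111
→ OR → 1110110111 = 951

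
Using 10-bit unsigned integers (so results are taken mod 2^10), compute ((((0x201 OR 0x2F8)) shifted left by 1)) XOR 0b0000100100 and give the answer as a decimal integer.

0x201 = 1000000001
0x2F8 = 1011111000
→ OR → 1011111001 = 761
→ shifted left by 1 (mod 2^10) → 0111110010 = 498
0b0000100100 = 0000100100
→ XOR → 0111010110 = 470

470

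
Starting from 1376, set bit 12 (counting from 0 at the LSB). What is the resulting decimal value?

x = 0010101100000
bit 12 is currently 0; set it via x | (1 << 12) = x | 4096
→ 1010101100000 = 5472

5472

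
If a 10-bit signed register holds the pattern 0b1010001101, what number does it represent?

-371

pattern = 1010001101 (MSB is 1 ⇒ negative)
Invert: 0101110010, add 1 → 0101110011 = 371, so the value is -371.
(Equivalently: 653 - 2^10 = 653 - 1024 = -371.)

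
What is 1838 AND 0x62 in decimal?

34

1838 = 11100101110
0x62 = 00001100010
AND → 00000100010 = 34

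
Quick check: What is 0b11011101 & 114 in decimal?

a = 11011101
114 = 01110010
AND → 01010000 = 80

80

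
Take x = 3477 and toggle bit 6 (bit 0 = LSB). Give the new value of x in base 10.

x = 110110010101
bit 6 is currently 0; toggle it via x ^ (1 << 6) = x ^ 64
→ 110111010101 = 3541

3541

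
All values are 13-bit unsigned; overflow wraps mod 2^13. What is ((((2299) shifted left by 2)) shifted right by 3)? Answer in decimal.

2299 = 0100011111011
→ shifted left by 2 (mod 2^13) → 0001111101100 = 1004
→ shifted right by 3 → 0000001111101 = 125

125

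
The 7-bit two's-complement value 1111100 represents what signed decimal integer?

-4

pattern = 1111100 (MSB is 1 ⇒ negative)
Invert: 0000011, add 1 → 0000100 = 4, so the value is -4.
(Equivalently: 124 - 2^7 = 124 - 128 = -4.)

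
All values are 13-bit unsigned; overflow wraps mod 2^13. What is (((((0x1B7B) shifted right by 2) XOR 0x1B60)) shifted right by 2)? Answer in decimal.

0x1B7B = 1101101111011
→ shifted right by 2 → 0011011011110 = 1758
0x1B60 = 1101101100000
→ XOR → 1110110111110 = 7614
→ shifted right by 2 → 0011101101111 = 1903

1903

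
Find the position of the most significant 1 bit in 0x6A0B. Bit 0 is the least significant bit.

14

0x6A0B = 110101000001011
The topmost 1 is at position 14 (since 2^14 = 16384 ≤ 27147 < 32768).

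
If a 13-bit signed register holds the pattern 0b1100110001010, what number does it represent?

-1654

pattern = 1100110001010 (MSB is 1 ⇒ negative)
Invert: 0011001110101, add 1 → 0011001110110 = 1654, so the value is -1654.
(Equivalently: 6538 - 2^13 = 6538 - 8192 = -1654.)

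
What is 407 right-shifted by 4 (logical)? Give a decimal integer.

407 = 110010111
shift right by 4 → 000011001 = 25
(equivalently, floor(407 / 16))

25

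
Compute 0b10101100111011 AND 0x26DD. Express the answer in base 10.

a = 10101100111011
0x26DD = 10011011011101
AND → 10001000011001 = 8729

8729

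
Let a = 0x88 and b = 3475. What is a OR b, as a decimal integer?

3483

0x88 = 000010001000
3475 = 110110010011
 OR → 110110011011 = 3483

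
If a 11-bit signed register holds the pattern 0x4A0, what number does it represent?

-864

pattern = 10010100000 (MSB is 1 ⇒ negative)
Invert: 01101011111, add 1 → 01101100000 = 864, so the value is -864.
(Equivalently: 1184 - 2^11 = 1184 - 2048 = -864.)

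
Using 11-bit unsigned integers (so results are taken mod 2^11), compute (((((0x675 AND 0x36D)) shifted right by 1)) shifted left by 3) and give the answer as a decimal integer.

400

0x675 = 11001110101
0x36D = 01101101101
→ AND → 01001100101 = 613
→ shifted right by 1 → 00100110010 = 306
→ shifted left by 3 (mod 2^11) → 00110010000 = 400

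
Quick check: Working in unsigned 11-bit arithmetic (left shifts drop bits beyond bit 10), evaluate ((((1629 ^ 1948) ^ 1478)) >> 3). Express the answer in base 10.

128

1629 = 11001011101
1948 = 11110011100
→ ^ → 00111000001 = 449
1478 = 10111000110
→ ^ → 10000000111 = 1031
→ >> 3 → 00010000000 = 128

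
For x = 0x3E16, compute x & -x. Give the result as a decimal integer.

x = 11111000010110 = 15894
-x (two's complement) = …00000111101010
AND   = 00000000000010 = 2
(x & -x isolates the lowest set bit of x.)

2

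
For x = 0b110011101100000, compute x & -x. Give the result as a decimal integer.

32

x = 110011101100000 = 26464
-x (two's complement) = …001100010100000
AND   = 000000000100000 = 32
(x & -x isolates the lowest set bit of x.)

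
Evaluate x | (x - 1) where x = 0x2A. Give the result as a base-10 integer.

x = 101010 = 42
x - 1 = 101001
OR    = 101011 = 43
(x | (x - 1) sets all bits below the lowest set bit.)

43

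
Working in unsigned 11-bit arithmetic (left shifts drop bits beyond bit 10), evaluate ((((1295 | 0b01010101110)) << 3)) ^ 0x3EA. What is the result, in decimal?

1295 = 10100001111
0b01010101110 = 01010101110
→ | → 11110101111 = 1967
→ << 3 (mod 2^11) → 10101111000 = 1400
0x3EA = 01111101010
→ ^ → 11010010010 = 1682

1682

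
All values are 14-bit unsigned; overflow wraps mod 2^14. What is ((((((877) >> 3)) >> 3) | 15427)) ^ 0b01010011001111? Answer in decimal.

877 = 00001101101101
→ >> 3 → 00000001101101 = 109
→ >> 3 → 00000000001101 = 13
15427 = 11110001000011
→ | → 11110001001111 = 15439
0b01010011001111 = 01010011001111
→ ^ → 10100010000000 = 10368

10368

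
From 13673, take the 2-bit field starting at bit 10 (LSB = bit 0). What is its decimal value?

v = 11010101101001
Shift right by 10: 1101
Mask low 2 bits: 01 = 1

1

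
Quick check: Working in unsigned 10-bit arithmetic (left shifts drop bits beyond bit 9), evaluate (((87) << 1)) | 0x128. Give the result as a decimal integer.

87 = 0001010111
→ << 1 (mod 2^10) → 0010101110 = 174
0x128 = 0100101000
→ | → 0110101110 = 430

430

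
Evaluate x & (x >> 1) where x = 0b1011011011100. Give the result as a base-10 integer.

588

x = 1011011011100 = 5852
x>>1 = 0101101101110
AND  = 0001001001100 = 588
(x & (x >> 1) has a 1 wherever x has two consecutive 1 bits.)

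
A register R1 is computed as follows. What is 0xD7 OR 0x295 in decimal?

0xD7 = 0011010111
0x295 = 1010010101
 OR → 1011010111 = 727

727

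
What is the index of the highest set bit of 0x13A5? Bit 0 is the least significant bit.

12

0x13A5 = 1001110100101
The topmost 1 is at position 12 (since 2^12 = 4096 ≤ 5029 < 8192).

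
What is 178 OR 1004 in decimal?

1022

178 = 0010110010
1004 = 1111101100
 OR → 1111111110 = 1022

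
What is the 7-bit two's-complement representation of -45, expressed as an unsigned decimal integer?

83

45 in 7 bits: 0101101
Invert: 1010010
Add 1:  1010011 = 83
(Check: 2^7 - 45 = 128 - 45 = 83.)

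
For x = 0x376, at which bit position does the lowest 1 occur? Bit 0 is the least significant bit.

1

0x376 = 1101110110
Trailing zeros: 1, so the lowest set bit is bit 1 (value 2).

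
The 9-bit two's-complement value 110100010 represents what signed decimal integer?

pattern = 110100010 (MSB is 1 ⇒ negative)
Invert: 001011101, add 1 → 001011110 = 94, so the value is -94.
(Equivalently: 418 - 2^9 = 418 - 512 = -94.)

-94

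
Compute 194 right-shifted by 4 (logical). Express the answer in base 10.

12

194 = 11000010
shift right by 4 → 00001100 = 12
(equivalently, floor(194 / 16))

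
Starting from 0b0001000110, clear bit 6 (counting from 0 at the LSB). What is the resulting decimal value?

6

x = 0001000110
bit 6 is currently 1; clear it via x & ~(1 << 6) = x & ~64
→ 0000000110 = 6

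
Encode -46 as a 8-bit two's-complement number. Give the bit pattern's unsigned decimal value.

46 in 8 bits: 00101110
Invert: 11010001
Add 1:  11010010 = 210
(Check: 2^8 - 46 = 256 - 46 = 210.)

210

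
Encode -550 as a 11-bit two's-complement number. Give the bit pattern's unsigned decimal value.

550 in 11 bits: 01000100110
Invert: 10111011001
Add 1:  10111011010 = 1498
(Check: 2^11 - 550 = 2048 - 550 = 1498.)

1498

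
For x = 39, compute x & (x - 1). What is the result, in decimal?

38

x = 100111 = 39
x - 1 = 100110
AND   = 100110 = 38
(x & (x - 1) clears the lowest set bit of x.)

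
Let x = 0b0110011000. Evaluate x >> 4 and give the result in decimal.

25

x = 110011000
shift right by 4 → 000011001 = 25
(equivalently, floor(408 / 16))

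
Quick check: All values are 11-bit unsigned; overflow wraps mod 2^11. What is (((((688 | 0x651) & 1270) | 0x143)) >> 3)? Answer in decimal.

190

688 = 01010110000
0x651 = 11001010001
→ | → 11011110001 = 1777
1270 = 10011110110
→ & → 10011110000 = 1264
0x143 = 00101000011
→ | → 10111110011 = 1523
→ >> 3 → 00010111110 = 190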